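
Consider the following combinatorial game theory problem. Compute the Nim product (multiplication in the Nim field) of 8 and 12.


Nim multiplication is bilinear over XOR: (u XOR v) * w = (u*w) XOR (v*w).
So we split each operand into its bit components and XOR the pairwise Nim products.
8 = 8 (as XOR of powers of 2).
12 = 4 + 8 (as XOR of powers of 2).
Using the standard Nim-product table on single bits:
  2*2 = 3,   2*4 = 8,   2*8 = 12,
  4*4 = 6,   4*8 = 11,  8*8 = 13,
and  1*x = x (identity), k*l = l*k (commutative).
Pairwise Nim products:
  8 * 4 = 11
  8 * 8 = 13
XOR them: 11 XOR 13 = 6.
Result: 8 * 12 = 6 (in Nim).

6


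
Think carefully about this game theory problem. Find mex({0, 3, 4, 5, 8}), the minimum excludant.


Set = {0, 3, 4, 5, 8}
0 is in the set.
1 is NOT in the set. This is the mex.
mex = 1

1


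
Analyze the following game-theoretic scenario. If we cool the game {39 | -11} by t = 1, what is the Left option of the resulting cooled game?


Original game: {39 | -11} (a switch {a | b} with a > b).
Cooling by t (for t below the temperature (a - b)/2 = 25) taxes each move by t: {a | b} cooled by t is {a - t | b + t}.
Cooling amount: t = 1
Cooled Left option: 39 - 1 = 38
Cooled Right option: -11 + 1 = -10
Cooled game: {38 | -10}
Left option = 38

38


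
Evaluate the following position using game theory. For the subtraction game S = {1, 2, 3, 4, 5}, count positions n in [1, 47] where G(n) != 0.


Subtraction set S = {1, 2, 3, 4, 5}, so G(n) = n mod 6.
G(n) = 0 when n is a multiple of 6.
Multiples of 6 in [1, 47]: 7
N-positions (nonzero Grundy) = 47 - 7 = 40

40


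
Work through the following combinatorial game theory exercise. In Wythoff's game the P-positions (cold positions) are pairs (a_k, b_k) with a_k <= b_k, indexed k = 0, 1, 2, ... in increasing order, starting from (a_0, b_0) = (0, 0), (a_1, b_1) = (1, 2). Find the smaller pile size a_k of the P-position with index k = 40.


By Wythoff's theorem, a_k = floor(k * phi) and b_k = floor(k * phi^2) = a_k + k, where phi = (1 + sqrt(5))/2 is the golden ratio.
phi = (1 + sqrt(5))/2 = 1.618034
k = 40
k * phi = 40 * 1.618034 = 64.721360
a_40 = floor(k * phi) = 64

64


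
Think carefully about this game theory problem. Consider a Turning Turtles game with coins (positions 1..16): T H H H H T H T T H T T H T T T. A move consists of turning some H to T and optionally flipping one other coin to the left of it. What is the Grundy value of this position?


Coins: T H H H H T H T T H T T H T T T
Key fact: a single head at position k behaves exactly like a Nim heap of size k (turning it to T and optionally flipping a coin at j < k corresponds to moving the heap from k to j, or to 0), and heads combine as a disjunctive sum (two heads at the same place would cancel, matching j XOR j = 0). So the Nim-value is the XOR of the 1-indexed positions of the heads.
Face-up positions (1-indexed): [2, 3, 4, 5, 7, 10, 13]
XOR 0 with 2: 0 XOR 2 = 2
XOR 2 with 3: 2 XOR 3 = 1
XOR 1 with 4: 1 XOR 4 = 5
XOR 5 with 5: 5 XOR 5 = 0
XOR 0 with 7: 0 XOR 7 = 7
XOR 7 with 10: 7 XOR 10 = 13
XOR 13 with 13: 13 XOR 13 = 0
Nim-value = 0

0


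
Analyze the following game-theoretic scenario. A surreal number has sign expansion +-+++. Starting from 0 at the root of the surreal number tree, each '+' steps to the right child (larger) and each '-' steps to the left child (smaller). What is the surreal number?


Sign expansion: +-+++
Rule: track bounds (lo, hi), initially (-inf, +inf). On '+', the current value becomes lo and we move to the simplest number in (value, hi): value + 1 if hi = +inf, otherwise the midpoint (value + hi)/2. On '-', the current value becomes hi and we move to value - 1 if lo = -inf, otherwise the midpoint (lo + value)/2.
Start at 0.
Step 1: sign = +, move right. Bounds: (0, +inf). Value = 1
Step 2: sign = -, move left. Bounds: (0, 1). Value = 1/2
Step 3: sign = +, move right. Bounds: (1/2, 1). Value = 3/4
Step 4: sign = +, move right. Bounds: (3/4, 1). Value = 7/8
Step 5: sign = +, move right. Bounds: (7/8, 1). Value = 15/16
The surreal number with sign expansion +-+++ is 15/16.

15/16


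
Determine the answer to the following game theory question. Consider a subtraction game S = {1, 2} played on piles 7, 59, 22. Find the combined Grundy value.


Subtraction set: {1, 2}
For this subtraction set, G(n) = n mod 3 (period = max + 1 = 3).
Pile 1 (size 7): G(7) = 7 mod 3 = 1
Pile 2 (size 59): G(59) = 59 mod 3 = 2
Pile 3 (size 22): G(22) = 22 mod 3 = 1
Total Grundy value = XOR of all: 1 XOR 2 XOR 1 = 2

2


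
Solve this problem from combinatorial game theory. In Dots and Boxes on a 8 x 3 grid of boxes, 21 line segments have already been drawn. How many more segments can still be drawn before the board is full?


Grid: 8 x 3 boxes, i.e. 9 rows and 4 columns of dots.
Horizontal edges: (rows + 1) * cols = 9 * 3 = 27
Vertical edges: rows * (cols + 1) = 8 * 4 = 32
Total edges: 27 + 32 = 59
Edges drawn: 21
Remaining: 59 - 21 = 38

38


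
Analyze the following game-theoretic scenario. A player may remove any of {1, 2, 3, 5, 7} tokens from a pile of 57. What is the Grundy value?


The subtraction set is S = {1, 2, 3, 5, 7}.
G(k) = mex{ G(k - s) : s in S, s <= k }. We compute iteratively: G(0) = 0.
G(1) = mex({0}) = 1
G(2) = mex({0, 1}) = 2
G(3) = mex({0, 1, 2}) = 3
G(4) = mex({1, 2, 3}) = 0
G(5) = mex({0, 2, 3}) = 1
G(6) = mex({0, 1, 3}) = 2
G(7) = mex({0, 1, 2}) = 3
G(8) = mex({1, 2, 3}) = 0
G(9) = mex({0, 2, 3}) = 1
G(10) = mex({0, 1, 3}) = 2
Observe that G(4)..G(10) = 0, 1, 2, 3, 0, 1, 2 repeats G(0)..G(6) = 0, 1, 2, 3, 0, 1, 2.
For k >= max(S) = 7, G(k) is determined by the previous 7 values G(k-7)..G(k-1); a window of 7 consecutive values has recurred shifted by 4, so by induction G(k + 4) = G(k) for all k >= 0: the sequence is periodic from the start with period 4.
One period: G(0..3) = 0, 1, 2, 3.
57 mod 4 = 1, so G(57) = G(1) = 1.

1


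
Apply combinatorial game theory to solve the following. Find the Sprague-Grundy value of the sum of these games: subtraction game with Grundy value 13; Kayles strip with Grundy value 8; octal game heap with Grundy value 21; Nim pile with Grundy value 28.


By the Sprague-Grundy theorem, the Grundy value of a sum of games is the XOR of individual Grundy values.
subtraction game: Grundy value = 13. Running XOR: 0 XOR 13 = 13
Kayles strip: Grundy value = 8. Running XOR: 13 XOR 8 = 5
octal game heap: Grundy value = 21. Running XOR: 5 XOR 21 = 16
Nim pile: Grundy value = 28. Running XOR: 16 XOR 28 = 12
The combined Grundy value is 12.

12


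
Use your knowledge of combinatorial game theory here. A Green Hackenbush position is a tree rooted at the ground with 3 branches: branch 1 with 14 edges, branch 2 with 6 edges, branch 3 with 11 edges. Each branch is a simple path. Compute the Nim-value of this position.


The tree has 3 branches from the ground vertex.
In Green Hackenbush, the Nim-value of a simple path of length k is k.
Branch 1: length 14, Nim-value = 14
Branch 2: length 6, Nim-value = 6
Branch 3: length 11, Nim-value = 11
Total Nim-value = XOR of all branch values:
0 XOR 14 = 14
14 XOR 6 = 8
8 XOR 11 = 3
Nim-value of the tree = 3

3


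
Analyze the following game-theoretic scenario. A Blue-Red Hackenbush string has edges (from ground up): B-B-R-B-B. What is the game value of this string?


Edges (from ground): B-B-R-B-B
By Berlekamp's sign-expansion rule, a Blue-Red Hackenbush stalk has the value of the surreal number whose sign sequence is the edge sequence with B -> + and R -> -.
Sign sequence: ++-++
Trace the sign expansion in the surreal number tree, starting from 0:
Edge 1: B (sign +) -> bounds (0, +inf), value = 1
Edge 2: B (sign +) -> bounds (1, +inf), value = 2
Edge 3: R (sign -) -> bounds (1, 2), value = 3/2
Edge 4: B (sign +) -> bounds (3/2, 2), value = 7/4
Edge 5: B (sign +) -> bounds (7/4, 2), value = 15/8
Game value = 15/8

15/8


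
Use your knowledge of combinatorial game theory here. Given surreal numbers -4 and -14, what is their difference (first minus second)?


x = -4, y = -14
x - y = -4 - -14 = 10

10


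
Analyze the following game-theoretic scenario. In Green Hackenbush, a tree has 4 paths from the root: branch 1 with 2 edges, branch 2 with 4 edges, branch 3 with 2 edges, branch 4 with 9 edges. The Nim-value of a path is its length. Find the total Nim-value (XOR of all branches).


The tree has 4 branches from the ground vertex.
In Green Hackenbush, the Nim-value of a simple path of length k is k.
Branch 1: length 2, Nim-value = 2
Branch 2: length 4, Nim-value = 4
Branch 3: length 2, Nim-value = 2
Branch 4: length 9, Nim-value = 9
Total Nim-value = XOR of all branch values:
0 XOR 2 = 2
2 XOR 4 = 6
6 XOR 2 = 4
4 XOR 9 = 13
Nim-value of the tree = 13

13


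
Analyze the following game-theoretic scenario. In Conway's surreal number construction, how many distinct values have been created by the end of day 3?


Day 0: {|} = 0 is born. Count = 1.
Day n: the number of surreal numbers born by day n is 2^(n+1) - 1.
By day 0: 2^1 - 1 = 1
By day 1: 2^2 - 1 = 3
By day 2: 2^3 - 1 = 7
By day 3: 2^4 - 1 = 15
By day 3: 15 surreal numbers.

15


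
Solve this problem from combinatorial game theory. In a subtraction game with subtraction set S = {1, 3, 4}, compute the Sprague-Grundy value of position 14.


The subtraction set is S = {1, 3, 4}.
G(k) = mex{ G(k - s) : s in S, s <= k }. We compute iteratively: G(0) = 0.
G(1) = mex({0}) = 1
G(2) = mex({1}) = 0
G(3) = mex({0}) = 1
G(4) = mex({0, 1}) = 2
G(5) = mex({0, 1, 2}) = 3
G(6) = mex({0, 1, 3}) = 2
G(7) = mex({1, 2}) = 0
G(8) = mex({0, 2, 3}) = 1
G(9) = mex({1, 2, 3}) = 0
G(10) = mex({0, 2}) = 1
Observe that G(7)..G(10) = 0, 1, 0, 1 repeats G(0)..G(3) = 0, 1, 0, 1.
For k >= max(S) = 4, G(k) is determined by the previous 4 values G(k-4)..G(k-1); a window of 4 consecutive values has recurred shifted by 7, so by induction G(k + 7) = G(k) for all k >= 0: the sequence is periodic from the start with period 7.
One period: G(0..6) = 0, 1, 0, 1, 2, 3, 2.
14 mod 7 = 0, so G(14) = G(0) = 0.

0


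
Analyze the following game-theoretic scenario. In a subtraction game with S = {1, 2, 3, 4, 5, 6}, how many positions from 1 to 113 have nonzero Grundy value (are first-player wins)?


Subtraction set S = {1, 2, 3, 4, 5, 6}, so G(n) = n mod 7.
G(n) = 0 when n is a multiple of 7.
Multiples of 7 in [1, 113]: 16
N-positions (nonzero Grundy) = 113 - 16 = 97

97


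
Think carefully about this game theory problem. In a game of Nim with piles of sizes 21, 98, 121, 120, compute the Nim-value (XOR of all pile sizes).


We need the XOR (exclusive or) of all pile sizes.
After XOR-ing pile 1 (size 21): 0 XOR 21 = 21
After XOR-ing pile 2 (size 98): 21 XOR 98 = 119
After XOR-ing pile 3 (size 121): 119 XOR 121 = 14
After XOR-ing pile 4 (size 120): 14 XOR 120 = 118
The Nim-value of this position is 118.

118


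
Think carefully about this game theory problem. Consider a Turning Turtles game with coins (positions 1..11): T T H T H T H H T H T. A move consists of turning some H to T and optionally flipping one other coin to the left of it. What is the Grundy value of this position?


Coins: T T H T H T H H T H T
Key fact: a single head at position k behaves exactly like a Nim heap of size k (turning it to T and optionally flipping a coin at j < k corresponds to moving the heap from k to j, or to 0), and heads combine as a disjunctive sum (two heads at the same place would cancel, matching j XOR j = 0). So the Nim-value is the XOR of the 1-indexed positions of the heads.
Face-up positions (1-indexed): [3, 5, 7, 8, 10]
XOR 0 with 3: 0 XOR 3 = 3
XOR 3 with 5: 3 XOR 5 = 6
XOR 6 with 7: 6 XOR 7 = 1
XOR 1 with 8: 1 XOR 8 = 9
XOR 9 with 10: 9 XOR 10 = 3
Nim-value = 3

3


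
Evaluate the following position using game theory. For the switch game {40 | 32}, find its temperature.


The game is {40 | 32}, a switch {a | b} with numbers a > b.
Cooling {a | b} by t gives {a - t | b + t}, which stops being hot when a - t = b + t, i.e. at t = (a - b)/2. So the temperature of a switch is (a - b)/2.
Temperature = (Left option - Right option) / 2
= (40 - (32)) / 2
= 8 / 2
= 4

4


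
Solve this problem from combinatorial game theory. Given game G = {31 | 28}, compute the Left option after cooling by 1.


Original game: {31 | 28} (a switch {a | b} with a > b).
Cooling by t (for t below the temperature (a - b)/2 = 3/2) taxes each move by t: {a | b} cooled by t is {a - t | b + t}.
Cooling amount: t = 1
Cooled Left option: 31 - 1 = 30
Cooled Right option: 28 + 1 = 29
Cooled game: {30 | 29}
Left option = 30

30


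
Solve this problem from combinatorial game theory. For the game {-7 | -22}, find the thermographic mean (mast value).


Game = {-7 | -22}, a switch {a | b} with numbers a > b.
Its thermograph has left wall a - t and right wall b + t, which meet at t = (a - b)/2, where both equal (a + b)/2. So the mast (mean value) is at (a + b)/2.
Mean = (-7 + (-22))/2 = -29/2 = -29/2

-29/2


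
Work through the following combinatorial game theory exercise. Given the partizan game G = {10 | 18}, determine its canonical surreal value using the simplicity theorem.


Left options: {10}, max = 10
Right options: {18}, min = 18
All options are numbers and max(Left) < min(Right), so by the simplicity theorem the value is the simplest (earliest-born) number strictly between 10 and 18.
Integers 11 through 17 all lie strictly between 10 and 18.
Among integers, the simplest (lowest birthday = smallest |n|; 0 is born on day 0, +-n on day n) is 11.
No non-integer in the interval can be simpler: if x is a non-integer in the interval, then floor(x) or ceil(x) also lies in the interval (the interval contains an integer), and both are proper prefixes of x's sign expansion, i.e. born earlier. So the game value is 11.
Game value = 11

11


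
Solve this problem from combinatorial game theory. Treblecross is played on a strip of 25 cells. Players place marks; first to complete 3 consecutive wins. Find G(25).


Treblecross: place X on empty cells; 3-in-a-row wins.
Playing within two cells of an existing X lets the opponent win at once, so sensible play treats the cells i-2..i+2 around each X as dead. The player left with no safe cell loses, so this is a normal-play take-away game on strips of safe cells.
Placing X at cell i (0-indexed) of a strip of k safe cells leaves independent strips of sizes max(0, i-2) and max(0, k-i-3). Hence G(k) = mex{ G(max(0,i-2)) XOR G(max(0,k-i-3)) : 0 <= i < k }, with G(0) = 0.
G(1): splits (0,0):0^0=0 -> mex({0}) = 1
G(2): splits (0,0):0^0=0 -> mex({0}) = 1
G(3): splits (0,0):0^0=0 -> mex({0}) = 1
G(4): splits (0,1):0^1=1 (0,0):0^0=0 -> mex({0, 1}) = 2
G(5): splits (0,2):0^1=1 (0,1):0^1=1 (0,0):0^0=0 -> mex({0, 1}) = 2
G(6) = mex({1}) = 0
G(7) = mex({0, 1, 2}) = 3
G(8) = mex({0, 1, 2}) = 3
G(9) = mex({0, 2}) = 1
G(10) = mex({0, 2, 3}) = 1
G(11) = mex({0, 3}) = 1
G(12) = mex({1, 3}) = 0
G(13) = mex({0, 1, 2, 3}) = 4
G(14) = mex({0, 1, 2}) = 3
G(15) = mex({0, 1, 2}) = 3
G(16) = mex({0, 1, 2, 4}) = 3
G(17) = mex({0, 1, 3, 4}) = 2
G(18) = mex({0, 1, 3, 4}) = 2
G(19) = mex({0, 1, 3, 5}) = 2
G(20) = mex({0, 1, 2, 3, 5}) = 4
G(21) = mex({0, 1, 2, 3, 5}) = 4
G(22) = mex({1, 2, 6}) = 0
G(23) = mex({0, 1, 2, 3, 4, 6}) = 5
G(24) = mex({0, 1, 2, 3, 4}) = 5
G(25) = mex({0, 1, 3, 4, 7}) = 2
Therefore G(25) = 2.

2


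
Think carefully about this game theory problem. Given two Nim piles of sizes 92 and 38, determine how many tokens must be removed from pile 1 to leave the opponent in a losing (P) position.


Piles: 92 and 38
Current XOR: 92 XOR 38 = 122 (non-zero, so this is an N-position).
To make the XOR zero, we need to find a move that balances the piles.
For pile 1 (size 92): target = 92 XOR 122 = 38
We reduce pile 1 from 92 to 38.
Tokens removed: 92 - 38 = 54
Verification: 38 XOR 38 = 0

54


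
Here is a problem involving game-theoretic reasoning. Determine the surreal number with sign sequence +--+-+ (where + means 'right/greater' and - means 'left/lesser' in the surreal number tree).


Sign expansion: +--+-+
Rule: track bounds (lo, hi), initially (-inf, +inf). On '+', the current value becomes lo and we move to the simplest number in (value, hi): value + 1 if hi = +inf, otherwise the midpoint (value + hi)/2. On '-', the current value becomes hi and we move to value - 1 if lo = -inf, otherwise the midpoint (lo + value)/2.
Start at 0.
Step 1: sign = +, move right. Bounds: (0, +inf). Value = 1
Step 2: sign = -, move left. Bounds: (0, 1). Value = 1/2
Step 3: sign = -, move left. Bounds: (0, 1/2). Value = 1/4
Step 4: sign = +, move right. Bounds: (1/4, 1/2). Value = 3/8
Step 5: sign = -, move left. Bounds: (1/4, 3/8). Value = 5/16
Step 6: sign = +, move right. Bounds: (5/16, 3/8). Value = 11/32
The surreal number with sign expansion +--+-+ is 11/32.

11/32


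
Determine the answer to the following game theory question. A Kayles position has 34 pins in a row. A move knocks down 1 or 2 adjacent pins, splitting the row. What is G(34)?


Kayles: a move removes 1 or 2 adjacent pins from a contiguous row.
Removing pins from a row of k leaves two independent rows (a, b) with a + b = k - 1 (one pin) or a + b = k - 2 (two pins); an end removal gives a = 0.
By Sprague-Grundy, G(k) = mex{ G(a) XOR G(b) } over all these splits. G(0) = 0.
G(1): splits (0,0):0^0=0 -> mex({0}) = 1
G(2): splits (0,1):0^1=1 (0,0):0^0=0 -> mex({0, 1}) = 2
G(3): splits (0,2):0^2=2 (1,1):1^1=0 (0,1):0^1=1 -> mex({0, 1, 2}) = 3
G(4): splits (0,3):0^3=3 (1,2):1^2=3 (0,2):0^2=2 (1,1):1^1=0 -> mex({0, 2, 3}) = 1
G(5): splits (0,4):0^1=1 (1,3):1^3=2 (2,2):2^2=0 (0,3):0^3=3 (1,2):1^2=3 -> mex({0, 1, 2, 3}) = 4
G(6) = mex({0, 1, 2, 4}) = 3
G(7) = mex({0, 1, 3, 4, 5}) = 2
G(8) = mex({0, 2, 3, 5, 6}) = 1
G(9) = mex({0, 1, 2, 3, 6, 7}) = 4
G(10) = mex({0, 1, 3, 4, 5, 7}) = 2
G(11) = mex({0, 1, 2, 3, 4, 5}) = 6
G(12) = mex({0, 1, 2, 3, 5, 6, 7}) = 4
G(13) = mex({0, 2, 3, 4, 6, 7}) = 1
G(14) = mex({0, 1, 4, 5, 6, 7}) = 2
G(15) = mex({0, 1, 2, 3, 4, 5, 6}) = 7
G(16) = mex({0, 2, 3, 5, 6, 7}) = 1
G(17) = mex({0, 1, 2, 3, 5, 6, 7}) = 4
G(18) = mex({0, 1, 2, 4, 5, 6}) = 3
G(19) = mex({0, 1, 3, 4, 5, 7}) = 2
G(20) = mex({0, 2, 3, 4, 5, 6, 7}) = 1
G(21) = mex({0, 1, 2, 3, 5, 6, 7}) = 4
G(22) = mex({0, 1, 2, 3, 4, 5, 7}) = 6
G(23) = mex({0, 1, 2, 3, 4, 5, 6}) = 7
G(24) = mex({0, 1, 2, 3, 5, 6, 7}) = 4
G(25) = mex({0, 2, 3, 4, 6, 7}) = 1
G(26) = mex({0, 1, 3, 4, 5, 6, 7}) = 2
G(27) = mex({0, 1, 2, 3, 4, 5, 6, 7}) = 8
G(28) = mex({0, 1, 2, 3, 4, 6, 7, 8}) = 5
G(29) = mex({0, 1, 2, 3, 5, 6, 7, 8, 9}) = 4
G(30) = mex({0, 1, 2, 3, 4, 5, 6, 9, 10}) = 7
G(31) = mex({0, 1, 3, 4, 5, 7, 10, 11}) = 2
G(32) = mex({0, 2, 3, 4, 5, 6, 7, 9, 11}) = 1
G(33) = mex({0, 1, 2, 3, 4, 5, 6, 7, 9, 12}) = 8
G(34) = mex({0, 1, 2, 3, 4, 5, 7, 8, 11, 12}) = 6
Therefore G(34) = 6.

6


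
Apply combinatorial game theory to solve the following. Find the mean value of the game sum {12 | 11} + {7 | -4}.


G1 = {12 | 11}, G2 = {7 | -4}
Each is a switch {a | b} with numbers a > b; its mean value is (a + b)/2, and mean value is additive over game sums: m(G1 + G2) = m(G1) + m(G2).
Mean of G1 = (12 + (11))/2 = 23/2 = 23/2
Mean of G2 = (7 + (-4))/2 = 3/2 = 3/2
Mean of G1 + G2 = 23/2 + 3/2 = 13

13


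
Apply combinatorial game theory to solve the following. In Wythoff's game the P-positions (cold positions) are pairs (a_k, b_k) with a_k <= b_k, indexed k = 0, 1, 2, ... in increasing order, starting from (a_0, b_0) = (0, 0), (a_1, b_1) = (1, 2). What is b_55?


By Wythoff's theorem, a_k = floor(k * phi) and b_k = floor(k * phi^2) = a_k + k, where phi = (1 + sqrt(5))/2 is the golden ratio.
phi = (1 + sqrt(5))/2 = 1.618034
phi^2 = phi + 1 = 2.618034
k = 55
k * phi^2 = 55 * 2.618034 = 143.991869
b_55 = floor(k * phi^2) = 143 (check: a_55 + k = 88 + 55 = 143)

143


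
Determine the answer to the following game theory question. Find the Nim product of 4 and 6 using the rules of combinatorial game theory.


Nim multiplication is bilinear over XOR: (u XOR v) * w = (u*w) XOR (v*w).
So we split each operand into its bit components and XOR the pairwise Nim products.
4 = 4 (as XOR of powers of 2).
6 = 2 + 4 (as XOR of powers of 2).
Using the standard Nim-product table on single bits:
  2*2 = 3,   2*4 = 8,   2*8 = 12,
  4*4 = 6,   4*8 = 11,  8*8 = 13,
and  1*x = x (identity), k*l = l*k (commutative).
Pairwise Nim products:
  4 * 2 = 8
  4 * 4 = 6
XOR them: 8 XOR 6 = 14.
Result: 4 * 6 = 14 (in Nim).

14


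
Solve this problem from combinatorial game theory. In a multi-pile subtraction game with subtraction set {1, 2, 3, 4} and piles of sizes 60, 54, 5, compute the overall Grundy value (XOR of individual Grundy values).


Subtraction set: {1, 2, 3, 4}
For this subtraction set, G(n) = n mod 5 (period = max + 1 = 5).
Pile 1 (size 60): G(60) = 60 mod 5 = 0
Pile 2 (size 54): G(54) = 54 mod 5 = 4
Pile 3 (size 5): G(5) = 5 mod 5 = 0
Total Grundy value = XOR of all: 0 XOR 4 XOR 0 = 4

4


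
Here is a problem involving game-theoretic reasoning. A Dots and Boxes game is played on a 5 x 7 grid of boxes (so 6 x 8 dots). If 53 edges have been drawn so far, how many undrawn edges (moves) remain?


Grid: 5 x 7 boxes, i.e. 6 rows and 8 columns of dots.
Horizontal edges: (rows + 1) * cols = 6 * 7 = 42
Vertical edges: rows * (cols + 1) = 5 * 8 = 40
Total edges: 42 + 40 = 82
Edges drawn: 53
Remaining: 82 - 53 = 29

29


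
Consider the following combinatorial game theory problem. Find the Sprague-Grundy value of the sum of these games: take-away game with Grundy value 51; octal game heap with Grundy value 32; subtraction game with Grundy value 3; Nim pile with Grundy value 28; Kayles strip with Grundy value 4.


By the Sprague-Grundy theorem, the Grundy value of a sum of games is the XOR of individual Grundy values.
take-away game: Grundy value = 51. Running XOR: 0 XOR 51 = 51
octal game heap: Grundy value = 32. Running XOR: 51 XOR 32 = 19
subtraction game: Grundy value = 3. Running XOR: 19 XOR 3 = 16
Nim pile: Grundy value = 28. Running XOR: 16 XOR 28 = 12
Kayles strip: Grundy value = 4. Running XOR: 12 XOR 4 = 8
The combined Grundy value is 8.

8


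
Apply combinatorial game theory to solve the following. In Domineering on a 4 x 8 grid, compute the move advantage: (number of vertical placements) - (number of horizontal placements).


Board is 4 x 8 (rows x cols).
Left (vertical) placements: (rows-1) * cols = 3 * 8 = 24
Right (horizontal) placements: rows * (cols-1) = 4 * 7 = 28
Advantage = Left - Right = 24 - 28 = -4

-4


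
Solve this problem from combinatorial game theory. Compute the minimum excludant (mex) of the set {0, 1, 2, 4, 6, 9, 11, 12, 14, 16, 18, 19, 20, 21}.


Set = {0, 1, 2, 4, 6, 9, 11, 12, 14, 16, 18, 19, 20, 21}
0 is in the set.
1 is in the set.
2 is in the set.
3 is NOT in the set. This is the mex.
mex = 3

3


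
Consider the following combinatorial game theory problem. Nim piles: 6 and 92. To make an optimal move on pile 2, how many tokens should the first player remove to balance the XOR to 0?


Piles: 6 and 92
Current XOR: 6 XOR 92 = 90 (non-zero, so this is an N-position).
To make the XOR zero, we need to find a move that balances the piles.
For pile 2 (size 92): target = 92 XOR 90 = 6
We reduce pile 2 from 92 to 6.
Tokens removed: 92 - 6 = 86
Verification: 6 XOR 6 = 0

86


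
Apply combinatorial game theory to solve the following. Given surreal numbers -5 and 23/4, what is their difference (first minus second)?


x = -5, y = 23/4
Converting to common denominator: 4
x = -20/4, y = 23/4
x - y = -5 - 23/4 = -43/4

-43/4


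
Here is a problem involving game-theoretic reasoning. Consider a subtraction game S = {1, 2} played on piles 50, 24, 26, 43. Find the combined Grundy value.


Subtraction set: {1, 2}
For this subtraction set, G(n) = n mod 3 (period = max + 1 = 3).
Pile 1 (size 50): G(50) = 50 mod 3 = 2
Pile 2 (size 24): G(24) = 24 mod 3 = 0
Pile 3 (size 26): G(26) = 26 mod 3 = 2
Pile 4 (size 43): G(43) = 43 mod 3 = 1
Total Grundy value = XOR of all: 2 XOR 0 XOR 2 XOR 1 = 1

1


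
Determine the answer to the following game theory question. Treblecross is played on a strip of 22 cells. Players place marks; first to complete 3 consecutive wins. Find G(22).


Treblecross: place X on empty cells; 3-in-a-row wins.
Playing within two cells of an existing X lets the opponent win at once, so sensible play treats the cells i-2..i+2 around each X as dead. The player left with no safe cell loses, so this is a normal-play take-away game on strips of safe cells.
Placing X at cell i (0-indexed) of a strip of k safe cells leaves independent strips of sizes max(0, i-2) and max(0, k-i-3). Hence G(k) = mex{ G(max(0,i-2)) XOR G(max(0,k-i-3)) : 0 <= i < k }, with G(0) = 0.
G(1): splits (0,0):0^0=0 -> mex({0}) = 1
G(2): splits (0,0):0^0=0 -> mex({0}) = 1
G(3): splits (0,0):0^0=0 -> mex({0}) = 1
G(4): splits (0,1):0^1=1 (0,0):0^0=0 -> mex({0, 1}) = 2
G(5): splits (0,2):0^1=1 (0,1):0^1=1 (0,0):0^0=0 -> mex({0, 1}) = 2
G(6) = mex({1}) = 0
G(7) = mex({0, 1, 2}) = 3
G(8) = mex({0, 1, 2}) = 3
G(9) = mex({0, 2}) = 1
G(10) = mex({0, 2, 3}) = 1
G(11) = mex({0, 3}) = 1
G(12) = mex({1, 3}) = 0
G(13) = mex({0, 1, 2, 3}) = 4
G(14) = mex({0, 1, 2}) = 3
G(15) = mex({0, 1, 2}) = 3
G(16) = mex({0, 1, 2, 4}) = 3
G(17) = mex({0, 1, 3, 4}) = 2
G(18) = mex({0, 1, 3, 4}) = 2
G(19) = mex({0, 1, 3, 5}) = 2
G(20) = mex({0, 1, 2, 3, 5}) = 4
G(21) = mex({0, 1, 2, 3, 5}) = 4
G(22) = mex({1, 2, 6}) = 0
Therefore G(22) = 0.

0


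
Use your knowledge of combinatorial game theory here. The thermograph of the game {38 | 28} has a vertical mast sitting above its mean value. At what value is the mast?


Game = {38 | 28}, a switch {a | b} with numbers a > b.
Its thermograph has left wall a - t and right wall b + t, which meet at t = (a - b)/2, where both equal (a + b)/2. So the mast (mean value) is at (a + b)/2.
Mean = (38 + (28))/2 = 66/2 = 33

33


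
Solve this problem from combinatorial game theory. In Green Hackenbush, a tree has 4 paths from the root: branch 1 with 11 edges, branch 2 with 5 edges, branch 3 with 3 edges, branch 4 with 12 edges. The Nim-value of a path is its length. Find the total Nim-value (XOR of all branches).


The tree has 4 branches from the ground vertex.
In Green Hackenbush, the Nim-value of a simple path of length k is k.
Branch 1: length 11, Nim-value = 11
Branch 2: length 5, Nim-value = 5
Branch 3: length 3, Nim-value = 3
Branch 4: length 12, Nim-value = 12
Total Nim-value = XOR of all branch values:
0 XOR 11 = 11
11 XOR 5 = 14
14 XOR 3 = 13
13 XOR 12 = 1
Nim-value of the tree = 1

1


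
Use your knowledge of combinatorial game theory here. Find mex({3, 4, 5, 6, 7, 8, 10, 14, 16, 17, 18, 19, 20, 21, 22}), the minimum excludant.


Set = {3, 4, 5, 6, 7, 8, 10, 14, 16, 17, 18, 19, 20, 21, 22}
0 is NOT in the set. This is the mex.
mex = 0

0


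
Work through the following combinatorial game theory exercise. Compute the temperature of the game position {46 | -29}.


The game is {46 | -29}, a switch {a | b} with numbers a > b.
Cooling {a | b} by t gives {a - t | b + t}, which stops being hot when a - t = b + t, i.e. at t = (a - b)/2. So the temperature of a switch is (a - b)/2.
Temperature = (Left option - Right option) / 2
= (46 - (-29)) / 2
= 75 / 2
= 75/2

75/2


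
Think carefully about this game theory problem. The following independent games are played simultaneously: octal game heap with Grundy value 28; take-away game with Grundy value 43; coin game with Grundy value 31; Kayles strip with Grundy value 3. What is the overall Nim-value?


By the Sprague-Grundy theorem, the Grundy value of a sum of games is the XOR of individual Grundy values.
octal game heap: Grundy value = 28. Running XOR: 0 XOR 28 = 28
take-away game: Grundy value = 43. Running XOR: 28 XOR 43 = 55
coin game: Grundy value = 31. Running XOR: 55 XOR 31 = 40
Kayles strip: Grundy value = 3. Running XOR: 40 XOR 3 = 43
The combined Grundy value is 43.

43


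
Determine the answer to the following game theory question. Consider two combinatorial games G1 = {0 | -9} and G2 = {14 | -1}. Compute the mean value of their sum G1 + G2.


G1 = {0 | -9}, G2 = {14 | -1}
Each is a switch {a | b} with numbers a > b; its mean value is (a + b)/2, and mean value is additive over game sums: m(G1 + G2) = m(G1) + m(G2).
Mean of G1 = (0 + (-9))/2 = -9/2 = -9/2
Mean of G2 = (14 + (-1))/2 = 13/2 = 13/2
Mean of G1 + G2 = -9/2 + 13/2 = 2

2


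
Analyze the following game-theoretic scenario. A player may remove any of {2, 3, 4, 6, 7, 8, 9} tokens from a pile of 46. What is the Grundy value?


The subtraction set is S = {2, 3, 4, 6, 7, 8, 9}.
G(k) = mex{ G(k - s) : s in S, s <= k }. We compute iteratively: G(0) = 0.
G(1) = mex({}) = 0
G(2) = mex({0}) = 1
G(3) = mex({0}) = 1
G(4) = mex({0, 1}) = 2
G(5) = mex({0, 1}) = 2
G(6) = mex({0, 1, 2}) = 3
G(7) = mex({0, 1, 2}) = 3
G(8) = mex({0, 1, 2, 3}) = 4
G(9) = mex({0, 1, 2, 3}) = 4
G(10) = mex({0, 1, 2, 3, 4}) = 5
G(11) = mex({1, 2, 3, 4}) = 0
G(12) = mex({1, 2, 3, 4, 5}) = 0
G(13) = mex({0, 2, 3, 4, 5}) = 1
G(14) = mex({0, 2, 3, 4, 5}) = 1
G(15) = mex({0, 1, 3, 4}) = 2
G(16) = mex({0, 1, 3, 4, 5}) = 2
G(17) = mex({0, 1, 2, 4, 5}) = 3
G(18) = mex({0, 1, 2, 4, 5}) = 3
G(19) = mex({0, 1, 2, 3, 5}) = 4
Observe that G(11)..G(19) = 0, 0, 1, 1, 2, 2, 3, 3, 4 repeats G(0)..G(8) = 0, 0, 1, 1, 2, 2, 3, 3, 4.
For k >= max(S) = 9, G(k) is determined by the previous 9 values G(k-9)..G(k-1); a window of 9 consecutive values has recurred shifted by 11, so by induction G(k + 11) = G(k) for all k >= 0: the sequence is periodic from the start with period 11.
One period: G(0..10) = 0, 0, 1, 1, 2, 2, 3, 3, 4, 4, 5.
46 mod 11 = 2, so G(46) = G(2) = 1.

1


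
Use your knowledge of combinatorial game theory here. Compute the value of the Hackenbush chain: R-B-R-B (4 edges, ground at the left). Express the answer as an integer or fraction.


Edges (from ground): R-B-R-B
By Berlekamp's sign-expansion rule, a Blue-Red Hackenbush stalk has the value of the surreal number whose sign sequence is the edge sequence with B -> + and R -> -.
Sign sequence: -+-+
Trace the sign expansion in the surreal number tree, starting from 0:
Edge 1: R (sign -) -> bounds (-inf, 0), value = -1
Edge 2: B (sign +) -> bounds (-1, 0), value = -1/2
Edge 3: R (sign -) -> bounds (-1, -1/2), value = -3/4
Edge 4: B (sign +) -> bounds (-3/4, -1/2), value = -5/8
Game value = -5/8

-5/8


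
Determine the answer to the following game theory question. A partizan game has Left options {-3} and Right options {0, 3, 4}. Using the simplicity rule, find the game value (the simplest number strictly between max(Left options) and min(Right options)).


Left options: {-3}, max = -3
Right options: {0, 3, 4}, min = 0
All options are numbers and max(Left) < min(Right), so by the simplicity theorem the value is the simplest (earliest-born) number strictly between -3 and 0.
Integers -2 through -1 all lie strictly between -3 and 0.
Among integers, the simplest (lowest birthday = smallest |n|; 0 is born on day 0, +-n on day n) is -1.
No non-integer in the interval can be simpler: if x is a non-integer in the interval, then floor(x) or ceil(x) also lies in the interval (the interval contains an integer), and both are proper prefixes of x's sign expansion, i.e. born earlier. So the game value is -1.
Game value = -1

-1


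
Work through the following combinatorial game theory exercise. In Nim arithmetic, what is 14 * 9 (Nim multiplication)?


Nim multiplication is bilinear over XOR: (u XOR v) * w = (u*w) XOR (v*w).
So we split each operand into its bit components and XOR the pairwise Nim products.
14 = 2 + 4 + 8 (as XOR of powers of 2).
9 = 1 + 8 (as XOR of powers of 2).
Using the standard Nim-product table on single bits:
  2*2 = 3,   2*4 = 8,   2*8 = 12,
  4*4 = 6,   4*8 = 11,  8*8 = 13,
and  1*x = x (identity), k*l = l*k (commutative).
Pairwise Nim products:
  2 * 1 = 2
  2 * 8 = 12
  4 * 1 = 4
  4 * 8 = 11
  8 * 1 = 8
  8 * 8 = 13
XOR them: 2 XOR 12 XOR 4 XOR 11 XOR 8 XOR 13 = 4.
Result: 14 * 9 = 4 (in Nim).

4


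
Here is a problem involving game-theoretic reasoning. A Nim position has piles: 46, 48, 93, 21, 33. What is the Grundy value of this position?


We need the XOR (exclusive or) of all pile sizes.
After XOR-ing pile 1 (size 46): 0 XOR 46 = 46
After XOR-ing pile 2 (size 48): 46 XOR 48 = 30
After XOR-ing pile 3 (size 93): 30 XOR 93 = 67
After XOR-ing pile 4 (size 21): 67 XOR 21 = 86
After XOR-ing pile 5 (size 33): 86 XOR 33 = 119
The Nim-value of this position is 119.

119


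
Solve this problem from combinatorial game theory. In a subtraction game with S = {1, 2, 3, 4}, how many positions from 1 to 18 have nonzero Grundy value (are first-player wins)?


Subtraction set S = {1, 2, 3, 4}, so G(n) = n mod 5.
G(n) = 0 when n is a multiple of 5.
Multiples of 5 in [1, 18]: 3
N-positions (nonzero Grundy) = 18 - 3 = 15

15


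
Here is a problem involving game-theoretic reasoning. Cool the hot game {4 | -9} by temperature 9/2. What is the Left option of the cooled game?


Original game: {4 | -9} (a switch {a | b} with a > b).
Cooling by t (for t below the temperature (a - b)/2 = 13/2) taxes each move by t: {a | b} cooled by t is {a - t | b + t}.
Cooling amount: t = 9/2
Cooled Left option: 4 - 9/2 = -1/2
Cooled Right option: -9 + 9/2 = -9/2
Cooled game: {-1/2 | -9/2}
Left option = -1/2

-1/2


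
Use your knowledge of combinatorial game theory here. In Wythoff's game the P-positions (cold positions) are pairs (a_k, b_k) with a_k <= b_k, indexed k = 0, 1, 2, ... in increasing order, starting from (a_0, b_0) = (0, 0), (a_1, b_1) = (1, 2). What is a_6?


By Wythoff's theorem, a_k = floor(k * phi) and b_k = floor(k * phi^2) = a_k + k, where phi = (1 + sqrt(5))/2 is the golden ratio.
phi = (1 + sqrt(5))/2 = 1.618034
k = 6
k * phi = 6 * 1.618034 = 9.708204
a_6 = floor(k * phi) = 9

9


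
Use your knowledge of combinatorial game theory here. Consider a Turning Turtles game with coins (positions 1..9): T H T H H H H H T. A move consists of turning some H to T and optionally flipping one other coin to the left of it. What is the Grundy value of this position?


Coins: T H T H H H H H T
Key fact: a single head at position k behaves exactly like a Nim heap of size k (turning it to T and optionally flipping a coin at j < k corresponds to moving the heap from k to j, or to 0), and heads combine as a disjunctive sum (two heads at the same place would cancel, matching j XOR j = 0). So the Nim-value is the XOR of the 1-indexed positions of the heads.
Face-up positions (1-indexed): [2, 4, 5, 6, 7, 8]
XOR 0 with 2: 0 XOR 2 = 2
XOR 2 with 4: 2 XOR 4 = 6
XOR 6 with 5: 6 XOR 5 = 3
XOR 3 with 6: 3 XOR 6 = 5
XOR 5 with 7: 5 XOR 7 = 2
XOR 2 with 8: 2 XOR 8 = 10
Nim-value = 10

10


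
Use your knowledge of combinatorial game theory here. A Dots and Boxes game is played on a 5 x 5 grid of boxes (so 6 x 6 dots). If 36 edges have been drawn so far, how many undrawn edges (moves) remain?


Grid: 5 x 5 boxes, i.e. 6 rows and 6 columns of dots.
Horizontal edges: (rows + 1) * cols = 6 * 5 = 30
Vertical edges: rows * (cols + 1) = 5 * 6 = 30
Total edges: 30 + 30 = 60
Edges drawn: 36
Remaining: 60 - 36 = 24

24


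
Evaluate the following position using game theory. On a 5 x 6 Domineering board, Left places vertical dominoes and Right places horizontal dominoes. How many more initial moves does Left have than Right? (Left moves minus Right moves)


Board is 5 x 6 (rows x cols).
Left (vertical) placements: (rows-1) * cols = 4 * 6 = 24
Right (horizontal) placements: rows * (cols-1) = 5 * 5 = 25
Advantage = Left - Right = 24 - 25 = -1

-1


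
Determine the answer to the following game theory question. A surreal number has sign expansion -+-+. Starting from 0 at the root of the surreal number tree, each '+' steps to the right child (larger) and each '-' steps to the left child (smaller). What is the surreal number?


Sign expansion: -+-+
Rule: track bounds (lo, hi), initially (-inf, +inf). On '+', the current value becomes lo and we move to the simplest number in (value, hi): value + 1 if hi = +inf, otherwise the midpoint (value + hi)/2. On '-', the current value becomes hi and we move to value - 1 if lo = -inf, otherwise the midpoint (lo + value)/2.
Start at 0.
Step 1: sign = -, move left. Bounds: (-inf, 0). Value = -1
Step 2: sign = +, move right. Bounds: (-1, 0). Value = -1/2
Step 3: sign = -, move left. Bounds: (-1, -1/2). Value = -3/4
Step 4: sign = +, move right. Bounds: (-3/4, -1/2). Value = -5/8
The surreal number with sign expansion -+-+ is -5/8.

-5/8


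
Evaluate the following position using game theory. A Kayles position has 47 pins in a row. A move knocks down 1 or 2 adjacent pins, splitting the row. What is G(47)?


Kayles: a move removes 1 or 2 adjacent pins from a contiguous row.
Removing pins from a row of k leaves two independent rows (a, b) with a + b = k - 1 (one pin) or a + b = k - 2 (two pins); an end removal gives a = 0.
By Sprague-Grundy, G(k) = mex{ G(a) XOR G(b) } over all these splits. G(0) = 0.
G(1): splits (0,0):0^0=0 -> mex({0}) = 1
G(2): splits (0,1):0^1=1 (0,0):0^0=0 -> mex({0, 1}) = 2
G(3): splits (0,2):0^2=2 (1,1):1^1=0 (0,1):0^1=1 -> mex({0, 1, 2}) = 3
G(4): splits (0,3):0^3=3 (1,2):1^2=3 (0,2):0^2=2 (1,1):1^1=0 -> mex({0, 2, 3}) = 1
G(5): splits (0,4):0^1=1 (1,3):1^3=2 (2,2):2^2=0 (0,3):0^3=3 (1,2):1^2=3 -> mex({0, 1, 2, 3}) = 4
G(6) = mex({0, 1, 2, 4}) = 3
G(7) = mex({0, 1, 3, 4, 5}) = 2
G(8) = mex({0, 2, 3, 5, 6}) = 1
G(9) = mex({0, 1, 2, 3, 6, 7}) = 4
G(10) = mex({0, 1, 3, 4, 5, 7}) = 2
G(11) = mex({0, 1, 2, 3, 4, 5}) = 6
G(12) = mex({0, 1, 2, 3, 5, 6, 7}) = 4
G(13) = mex({0, 2, 3, 4, 6, 7}) = 1
G(14) = mex({0, 1, 4, 5, 6, 7}) = 2
G(15) = mex({0, 1, 2, 3, 4, 5, 6}) = 7
G(16) = mex({0, 2, 3, 5, 6, 7}) = 1
G(17) = mex({0, 1, 2, 3, 5, 6, 7}) = 4
G(18) = mex({0, 1, 2, 4, 5, 6}) = 3
G(19) = mex({0, 1, 3, 4, 5, 7}) = 2
G(20) = mex({0, 2, 3, 4, 5, 6, 7}) = 1
G(21) = mex({0, 1, 2, 3, 5, 6, 7}) = 4
G(22) = mex({0, 1, 2, 3, 4, 5, 7}) = 6
G(23) = mex({0, 1, 2, 3, 4, 5, 6}) = 7
G(24) = mex({0, 1, 2, 3, 5, 6, 7}) = 4
G(25) = mex({0, 2, 3, 4, 6, 7}) = 1
G(26) = mex({0, 1, 3, 4, 5, 6, 7}) = 2
G(27) = mex({0, 1, 2, 3, 4, 5, 6, 7}) = 8
G(28) = mex({0, 1, 2, 3, 4, 6, 7, 8}) = 5
G(29) = mex({0, 1, 2, 3, 5, 6, 7, 8, 9}) = 4
G(30) = mex({0, 1, 2, 3, 4, 5, 6, 9, 10}) = 7
G(31) = mex({0, 1, 3, 4, 5, 7, 10, 11}) = 2
G(32) = mex({0, 2, 3, 4, 5, 6, 7, 9, 11}) = 1
G(33) = mex({0, 1, 2, 3, 4, 5, 6, 7, 9, 12}) = 8
G(34) = mex({0, 1, 2, 3, 4, 5, 7, 8, 11, 12}) = 6
G(35) = mex({0, 1, 2, 3, 4, 5, 6, 8, 9, 10, 11}) = 7
G(36) = mex({0, 1, 2, 3, 5, 6, 7, 9, 10}) = 4
G(37) = mex({0, 2, 3, 4, 6, 7, 9, 10, 11, 12}) = 1
G(38) = mex({0, 1, 3, 4, 5, 6, 7, 9, 10, 11, 12}) = 2
G(39) = mex({0, 1, 2, 4, 5, 6, 7, 9, 10, 12, 14}) = 3
G(40) = mex({0, 2, 3, 4, 6, 7, 11, 12, 14}) = 1
G(41) = mex({0, 1, 2, 3, 5, 6, 7, 9, 10, 11, 12}) = 4
G(42) = mex({0, 1, 2, 3, 4, 5, 6, 9, 10}) = 7
G(43) = mex({0, 1, 3, 4, 5, 7, 9, 10, 12, 15}) = 2
G(44) = mex({0, 2, 3, 4, 5, 6, 7, 9, 10, 12, 15}) = 1
G(45) = mex({0, 1, 2, 3, 4, 5, 6, 7, 9, 10, 12, 14}) = 8
G(46) = mex({0, 1, 3, 4, 5, 7, 8, 11, 12, 14}) = 2
G(47) = mex({0, 1, 2, 3, 4, 5, 6, 8, 9, 10, 11, 12}) = 7
Therefore G(47) = 7.

7


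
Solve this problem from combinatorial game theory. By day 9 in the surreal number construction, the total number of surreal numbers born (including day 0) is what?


Day 0: {|} = 0 is born. Count = 1.
Day n: the number of surreal numbers born by day n is 2^(n+1) - 1.
By day 0: 2^1 - 1 = 1
By day 1: 2^2 - 1 = 3
By day 2: 2^3 - 1 = 7
By day 3: 2^4 - 1 = 15
By day 4: 2^5 - 1 = 31
By day 5: 2^6 - 1 = 63
By day 6: 2^7 - 1 = 127
By day 7: 2^8 - 1 = 255
By day 8: 2^9 - 1 = 511
By day 9: 2^10 - 1 = 1023
By day 9: 1023 surreal numbers.

1023


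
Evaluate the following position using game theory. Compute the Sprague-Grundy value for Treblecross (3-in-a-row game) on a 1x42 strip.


Treblecross: place X on empty cells; 3-in-a-row wins.
Playing within two cells of an existing X lets the opponent win at once, so sensible play treats the cells i-2..i+2 around each X as dead. The player left with no safe cell loses, so this is a normal-play take-away game on strips of safe cells.
Placing X at cell i (0-indexed) of a strip of k safe cells leaves independent strips of sizes max(0, i-2) and max(0, k-i-3). Hence G(k) = mex{ G(max(0,i-2)) XOR G(max(0,k-i-3)) : 0 <= i < k }, with G(0) = 0.
G(1): splits (0,0):0^0=0 -> mex({0}) = 1
G(2): splits (0,0):0^0=0 -> mex({0}) = 1
G(3): splits (0,0):0^0=0 -> mex({0}) = 1
G(4): splits (0,1):0^1=1 (0,0):0^0=0 -> mex({0, 1}) = 2
G(5): splits (0,2):0^1=1 (0,1):0^1=1 (0,0):0^0=0 -> mex({0, 1}) = 2
G(6) = mex({1}) = 0
G(7) = mex({0, 1, 2}) = 3
G(8) = mex({0, 1, 2}) = 3
G(9) = mex({0, 2}) = 1
G(10) = mex({0, 2, 3}) = 1
G(11) = mex({0, 3}) = 1
G(12) = mex({1, 3}) = 0
G(13) = mex({0, 1, 2, 3}) = 4
G(14) = mex({0, 1, 2}) = 3
G(15) = mex({0, 1, 2}) = 3
G(16) = mex({0, 1, 2, 4}) = 3
G(17) = mex({0, 1, 3, 4}) = 2
G(18) = mex({0, 1, 3, 4}) = 2
G(19) = mex({0, 1, 3, 5}) = 2
G(20) = mex({0, 1, 2, 3, 5}) = 4
G(21) = mex({0, 1, 2, 3, 5}) = 4
G(22) = mex({1, 2, 6}) = 0
G(23) = mex({0, 1, 2, 3, 4, 6}) = 5
G(24) = mex({0, 1, 2, 3, 4}) = 5
G(25) = mex({0, 1, 3, 4, 7}) = 2
G(26) = mex({0, 1, 3, 4, 5, 7}) = 2
G(27) = mex({0, 1, 3, 5}) = 2
G(28) = mex({0, 1, 2, 5}) = 3
G(29) = mex({0, 1, 2, 4, 5, 6}) = 3
G(30) = mex({1, 2, 4, 6}) = 0
G(31) = mex({0, 1, 2, 3, 4, 6}) = 5
G(32) = mex({1, 2, 3, 4, 7}) = 0
G(33) = mex({0, 3, 7}) = 1
G(34) = mex({0, 2, 3, 5, 7}) = 1
G(35) = mex({0, 2, 3, 5, 6}) = 1
G(36) = mex({0, 1, 2, 5, 6}) = 3
G(37) = mex({0, 1, 2, 4, 5, 6}) = 3
G(38) = mex({0, 1, 2, 4}) = 3
G(39) = mex({0, 1, 2, 3, 4, 7}) = 5
G(40) = mex({0, 1, 2, 3, 4, 5, 7}) = 6
G(41) = mex({0, 1, 2, 3, 5, 7}) = 4
G(42) = mex({0, 1, 2, 3, 5, 6, 7}) = 4
Therefore G(42) = 4.

4
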